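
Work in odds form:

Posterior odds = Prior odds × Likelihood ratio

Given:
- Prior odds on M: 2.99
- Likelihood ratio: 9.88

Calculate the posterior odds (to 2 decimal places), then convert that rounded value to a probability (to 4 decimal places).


Step 1: Calculate posterior odds
Posterior odds = Prior odds × LR
               = 2.99 × 9.88
               = 29.54

Step 2: Convert to probability
P(M|E) = Posterior odds / (1 + Posterior odds)
       = 29.54 / (1 + 29.54)
       = 29.54 / 30.54
       = 0.9673

The evidence increased P(M) from 0.7494 to 0.9673.


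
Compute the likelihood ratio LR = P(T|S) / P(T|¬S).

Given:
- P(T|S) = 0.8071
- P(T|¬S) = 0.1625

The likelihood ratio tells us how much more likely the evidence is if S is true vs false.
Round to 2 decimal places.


Likelihood Ratio (LR) = P(T|S) / P(T|¬S)

LR = 0.8071 / 0.1625
   = 4.97

The evidence is 4.97 times more likely if S is true than if S is false.
LR > 1, so observing T raises the odds in favor of S.


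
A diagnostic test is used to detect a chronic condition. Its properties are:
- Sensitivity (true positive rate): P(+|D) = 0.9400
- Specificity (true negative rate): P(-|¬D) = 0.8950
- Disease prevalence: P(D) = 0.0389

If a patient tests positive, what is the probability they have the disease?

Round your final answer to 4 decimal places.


Let D = has disease, + = positive test

Given:
- P(D) = 0.0389 (prevalence)
- P(+|D) = 0.9400 (sensitivity)
- P(-|¬D) = 0.8950 (specificity)
- P(+|¬D) = 0.1050 (false positive rate = 1 - specificity)

Step 1: Find P(+)
P(+) = P(+|D)P(D) + P(+|¬D)P(¬D)
     = 0.9400 × 0.0389 + 0.1050 × 0.9611
     = 0.03656600 + 0.10091550
     = 0.13748150

Step 2: Apply Bayes' theorem for P(D|+)
P(D|+) = P(+|D)P(D) / P(+)
       = 0.03656600 / 0.13748150
       = 0.2660


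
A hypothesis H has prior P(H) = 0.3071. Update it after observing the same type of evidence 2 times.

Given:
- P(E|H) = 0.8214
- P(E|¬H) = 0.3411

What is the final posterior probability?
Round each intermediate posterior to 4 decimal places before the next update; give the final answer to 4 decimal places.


Sequential Bayesian updating:

Initial prior: P(H) = 0.3071

Update 1:
  P(E) = 0.8214 × 0.3071 + 0.3411 × 0.6929 = 0.25225194 + 0.23634819 = 0.48860013
  P(H|E) = 0.25225194 / 0.48860013 = 0.5163

Update 2:
  P(E) = 0.8214 × 0.5163 + 0.3411 × 0.4837 = 0.42408882 + 0.16499007 = 0.58907889
  P(H|E) = 0.42408882 / 0.58907889 = 0.7199

Final posterior: 0.7199


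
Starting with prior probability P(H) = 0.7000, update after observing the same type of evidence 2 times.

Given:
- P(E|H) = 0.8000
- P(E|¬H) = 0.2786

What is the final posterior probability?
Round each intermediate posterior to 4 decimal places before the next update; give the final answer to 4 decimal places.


Sequential Bayesian updating:

Initial prior: P(H) = 0.7000

Update 1:
  P(E) = 0.8000 × 0.7000 + 0.2786 × 0.3000 = 0.56000000 + 0.08358000 = 0.64358000
  P(H|E) = 0.56000000 / 0.64358000 = 0.8701

Update 2:
  P(E) = 0.8000 × 0.8701 + 0.2786 × 0.1299 = 0.69608000 + 0.03619014 = 0.73227014
  P(H|E) = 0.69608000 / 0.73227014 = 0.9506

Final posterior: 0.9506


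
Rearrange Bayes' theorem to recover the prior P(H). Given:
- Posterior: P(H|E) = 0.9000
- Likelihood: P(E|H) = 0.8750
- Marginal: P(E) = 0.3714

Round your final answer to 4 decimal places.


From Bayes' theorem: P(H|E) = P(E|H) × P(H) / P(E)

Rearranging for P(H):
P(H) = P(H|E) × P(E) / P(E|H)
     = 0.9000 × 0.3714 / 0.8750
     = 0.33426000 / 0.8750
     = 0.3820


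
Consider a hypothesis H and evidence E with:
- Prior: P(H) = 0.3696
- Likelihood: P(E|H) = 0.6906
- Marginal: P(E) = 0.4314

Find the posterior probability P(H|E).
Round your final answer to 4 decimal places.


Using Bayes' theorem:

P(H|E) = P(E|H) × P(H) / P(E)
       = 0.6906 × 0.3696 / 0.4314
       = 0.25524576 / 0.4314
       = 0.5917

The evidence strengthens our belief in H.
Prior: 0.3696 → Posterior: 0.5917


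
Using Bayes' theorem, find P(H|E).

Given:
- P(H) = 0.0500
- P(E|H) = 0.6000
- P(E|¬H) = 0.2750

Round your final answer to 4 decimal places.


Bayes' theorem: P(H|E) = P(E|H) × P(H) / P(E)

Step 1: Calculate P(E) using law of total probability
P(E) = P(E|H)P(H) + P(E|¬H)P(¬H)
     = 0.6000 × 0.0500 + 0.2750 × 0.9500
     = 0.03000000 + 0.26125000
     = 0.29125000

Step 2: Apply Bayes' theorem
P(H|E) = P(E|H) × P(H) / P(E)
       = 0.03000000 / 0.29125000
       = 0.1030


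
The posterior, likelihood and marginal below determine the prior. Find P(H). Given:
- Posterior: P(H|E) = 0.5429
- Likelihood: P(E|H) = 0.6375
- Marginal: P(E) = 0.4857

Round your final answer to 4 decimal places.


From Bayes' theorem: P(H|E) = P(E|H) × P(H) / P(E)

Rearranging for P(H):
P(H) = P(H|E) × P(E) / P(E|H)
     = 0.5429 × 0.4857 / 0.6375
     = 0.26368653 / 0.6375
     = 0.4136


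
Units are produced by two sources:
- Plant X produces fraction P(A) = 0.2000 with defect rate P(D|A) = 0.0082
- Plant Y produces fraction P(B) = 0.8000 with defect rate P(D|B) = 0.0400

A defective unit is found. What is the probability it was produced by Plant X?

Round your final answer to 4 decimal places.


Let A = from Plant X, D = defective

Given:
- P(A) = 0.2000, P(B) = 0.8000
- P(D|A) = 0.0082, P(D|B) = 0.0400

Step 1: Find P(D)
P(D) = P(D|A)P(A) + P(D|B)P(B)
     = 0.0082 × 0.2000 + 0.0400 × 0.8000
     = 0.00164000 + 0.03200000
     = 0.03364000

Step 2: Apply Bayes' theorem
P(A|D) = P(D|A)P(A) / P(D)
       = 0.00164000 / 0.03364000
       = 0.0488


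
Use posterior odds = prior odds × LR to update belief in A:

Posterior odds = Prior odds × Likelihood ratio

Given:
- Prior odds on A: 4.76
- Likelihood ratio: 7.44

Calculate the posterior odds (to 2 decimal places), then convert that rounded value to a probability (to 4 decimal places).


Step 1: Calculate posterior odds
Posterior odds = Prior odds × LR
               = 4.76 × 7.44
               = 35.41

Step 2: Convert to probability
P(A|E) = Posterior odds / (1 + Posterior odds)
       = 35.41 / (1 + 35.41)
       = 35.41 / 36.41
       = 0.9725

The evidence increased P(A) from 0.8264 to 0.9725.


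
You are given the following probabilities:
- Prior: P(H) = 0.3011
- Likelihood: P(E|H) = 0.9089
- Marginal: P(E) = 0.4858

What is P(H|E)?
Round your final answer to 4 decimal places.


Using Bayes' theorem:

P(H|E) = P(E|H) × P(H) / P(E)
       = 0.9089 × 0.3011 / 0.4858
       = 0.27366979 / 0.4858
       = 0.5633

The evidence strengthens our belief in H.
Prior: 0.3011 → Posterior: 0.5633


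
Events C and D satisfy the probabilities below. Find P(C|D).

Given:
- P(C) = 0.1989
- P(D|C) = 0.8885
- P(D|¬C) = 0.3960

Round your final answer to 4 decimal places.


Bayes' theorem: P(C|D) = P(D|C) × P(C) / P(D)

Step 1: Calculate P(D) using law of total probability
P(D) = P(D|C)P(C) + P(D|¬C)P(¬C)
     = 0.8885 × 0.1989 + 0.3960 × 0.8011
     = 0.17672265 + 0.31723560
     = 0.49395825

Step 2: Apply Bayes' theorem
P(C|D) = P(D|C) × P(C) / P(D)
       = 0.17672265 / 0.49395825
       = 0.3578


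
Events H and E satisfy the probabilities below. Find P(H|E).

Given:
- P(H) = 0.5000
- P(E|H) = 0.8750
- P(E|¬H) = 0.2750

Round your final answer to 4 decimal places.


Bayes' theorem: P(H|E) = P(E|H) × P(H) / P(E)

Step 1: Calculate P(E) using law of total probability
P(E) = P(E|H)P(H) + P(E|¬H)P(¬H)
     = 0.8750 × 0.5000 + 0.2750 × 0.5000
     = 0.43750000 + 0.13750000
     = 0.57500000

Step 2: Apply Bayes' theorem
P(H|E) = P(E|H) × P(H) / P(E)
       = 0.43750000 / 0.57500000
       = 0.7609


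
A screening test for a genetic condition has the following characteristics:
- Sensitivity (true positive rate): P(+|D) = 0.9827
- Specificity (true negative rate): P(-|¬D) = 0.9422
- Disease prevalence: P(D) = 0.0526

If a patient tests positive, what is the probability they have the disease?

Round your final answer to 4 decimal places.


Let D = has disease, + = positive test

Given:
- P(D) = 0.0526 (prevalence)
- P(+|D) = 0.9827 (sensitivity)
- P(-|¬D) = 0.9422 (specificity)
- P(+|¬D) = 0.0578 (false positive rate = 1 - specificity)

Step 1: Find P(+)
P(+) = P(+|D)P(D) + P(+|¬D)P(¬D)
     = 0.9827 × 0.0526 + 0.0578 × 0.9474
     = 0.05169002 + 0.05475972
     = 0.10644974

Step 2: Apply Bayes' theorem for P(D|+)
P(D|+) = P(+|D)P(D) / P(+)
       = 0.05169002 / 0.10644974
       = 0.4856


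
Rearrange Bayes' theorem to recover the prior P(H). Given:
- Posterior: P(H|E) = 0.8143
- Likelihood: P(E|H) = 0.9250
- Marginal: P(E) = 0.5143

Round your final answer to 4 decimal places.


From Bayes' theorem: P(H|E) = P(E|H) × P(H) / P(E)

Rearranging for P(H):
P(H) = P(H|E) × P(E) / P(E|H)
     = 0.8143 × 0.5143 / 0.9250
     = 0.41879449 / 0.9250
     = 0.4528


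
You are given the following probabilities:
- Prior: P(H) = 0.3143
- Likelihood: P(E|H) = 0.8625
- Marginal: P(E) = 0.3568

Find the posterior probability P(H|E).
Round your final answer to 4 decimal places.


Using Bayes' theorem:

P(H|E) = P(E|H) × P(H) / P(E)
       = 0.8625 × 0.3143 / 0.3568
       = 0.27108375 / 0.3568
       = 0.7598

The evidence strengthens our belief in H.
Prior: 0.3143 → Posterior: 0.7598


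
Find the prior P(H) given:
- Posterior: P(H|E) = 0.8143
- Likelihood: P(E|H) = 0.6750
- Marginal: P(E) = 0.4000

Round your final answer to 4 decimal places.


From Bayes' theorem: P(H|E) = P(E|H) × P(H) / P(E)

Rearranging for P(H):
P(H) = P(H|E) × P(E) / P(E|H)
     = 0.8143 × 0.4000 / 0.6750
     = 0.32572000 / 0.6750
     = 0.4825


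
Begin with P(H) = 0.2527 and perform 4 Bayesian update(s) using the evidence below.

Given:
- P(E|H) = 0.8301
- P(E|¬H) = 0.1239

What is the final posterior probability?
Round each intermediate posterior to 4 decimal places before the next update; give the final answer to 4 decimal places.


Sequential Bayesian updating:

Initial prior: P(H) = 0.2527

Update 1:
  P(E) = 0.8301 × 0.2527 + 0.1239 × 0.7473 = 0.20976627 + 0.09259047 = 0.30235674
  P(H|E) = 0.20976627 / 0.30235674 = 0.6938

Update 2:
  P(E) = 0.8301 × 0.6938 + 0.1239 × 0.3062 = 0.57592338 + 0.03793818 = 0.61386156
  P(H|E) = 0.57592338 / 0.61386156 = 0.9382

Update 3:
  P(E) = 0.8301 × 0.9382 + 0.1239 × 0.0618 = 0.77879982 + 0.00765702 = 0.78645684
  P(H|E) = 0.77879982 / 0.78645684 = 0.9903

Update 4:
  P(E) = 0.8301 × 0.9903 + 0.1239 × 0.0097 = 0.82204803 + 0.00120183 = 0.82324986
  P(H|E) = 0.82204803 / 0.82324986 = 0.9985

Final posterior: 0.9985


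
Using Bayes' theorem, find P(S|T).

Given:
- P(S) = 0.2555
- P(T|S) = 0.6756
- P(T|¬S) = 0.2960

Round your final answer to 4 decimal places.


Bayes' theorem: P(S|T) = P(T|S) × P(S) / P(T)

Step 1: Calculate P(T) using law of total probability
P(T) = P(T|S)P(S) + P(T|¬S)P(¬S)
     = 0.6756 × 0.2555 + 0.2960 × 0.7445
     = 0.17261580 + 0.22037200
     = 0.39298780

Step 2: Apply Bayes' theorem
P(S|T) = P(T|S) × P(S) / P(T)
       = 0.17261580 / 0.39298780
       = 0.4392


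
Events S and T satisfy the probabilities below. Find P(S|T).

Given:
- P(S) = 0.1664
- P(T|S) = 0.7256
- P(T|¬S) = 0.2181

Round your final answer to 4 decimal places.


Bayes' theorem: P(S|T) = P(T|S) × P(S) / P(T)

Step 1: Calculate P(T) using law of total probability
P(T) = P(T|S)P(S) + P(T|¬S)P(¬S)
     = 0.7256 × 0.1664 + 0.2181 × 0.8336
     = 0.12073984 + 0.18180816
     = 0.30254800

Step 2: Apply Bayes' theorem
P(S|T) = P(T|S) × P(S) / P(T)
       = 0.12073984 / 0.30254800
       = 0.3991


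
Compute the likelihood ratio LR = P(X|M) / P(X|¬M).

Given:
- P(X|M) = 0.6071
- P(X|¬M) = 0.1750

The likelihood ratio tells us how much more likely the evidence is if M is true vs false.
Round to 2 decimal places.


Likelihood Ratio (LR) = P(X|M) / P(X|¬M)

LR = 0.6071 / 0.1750
   = 3.47

The evidence is 3.47 times more likely if M is true than if M is false.
Since LR > 1, the evidence supports M over ¬M.


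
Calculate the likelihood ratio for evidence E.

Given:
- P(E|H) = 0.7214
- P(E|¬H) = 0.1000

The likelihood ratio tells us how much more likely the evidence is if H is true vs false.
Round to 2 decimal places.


Likelihood Ratio (LR) = P(E|H) / P(E|¬H)

LR = 0.7214 / 0.1000
   = 7.21

The evidence is 7.21 times more likely if H is true than if H is false.
LR > 1, so observing E raises the odds in favor of H.


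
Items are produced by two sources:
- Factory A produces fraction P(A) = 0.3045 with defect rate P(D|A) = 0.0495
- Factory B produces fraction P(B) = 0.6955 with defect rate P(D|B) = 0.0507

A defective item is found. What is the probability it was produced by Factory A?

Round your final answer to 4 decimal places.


Let A = from Factory A, D = defective

Given:
- P(A) = 0.3045, P(B) = 0.6955
- P(D|A) = 0.0495, P(D|B) = 0.0507

Step 1: Find P(D)
P(D) = P(D|A)P(A) + P(D|B)P(B)
     = 0.0495 × 0.3045 + 0.0507 × 0.6955
     = 0.01507275 + 0.03526185
     = 0.05033460

Step 2: Apply Bayes' theorem
P(A|D) = P(D|A)P(A) / P(D)
       = 0.01507275 / 0.05033460
       = 0.2995


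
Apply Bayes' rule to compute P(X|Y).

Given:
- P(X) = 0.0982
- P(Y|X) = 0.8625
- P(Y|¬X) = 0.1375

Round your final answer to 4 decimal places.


Bayes' theorem: P(X|Y) = P(Y|X) × P(X) / P(Y)

Step 1: Calculate P(Y) using law of total probability
P(Y) = P(Y|X)P(X) + P(Y|¬X)P(¬X)
     = 0.8625 × 0.0982 + 0.1375 × 0.9018
     = 0.08469750 + 0.12399750
     = 0.20869500

Step 2: Apply Bayes' theorem
P(X|Y) = P(Y|X) × P(X) / P(Y)
       = 0.08469750 / 0.20869500
       = 0.4058


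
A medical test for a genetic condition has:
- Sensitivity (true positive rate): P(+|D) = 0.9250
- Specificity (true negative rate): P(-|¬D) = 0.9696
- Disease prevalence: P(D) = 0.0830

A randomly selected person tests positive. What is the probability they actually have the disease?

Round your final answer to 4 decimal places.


Let D = has disease, + = positive test

Given:
- P(D) = 0.0830 (prevalence)
- P(+|D) = 0.9250 (sensitivity)
- P(-|¬D) = 0.9696 (specificity)
- P(+|¬D) = 0.0304 (false positive rate = 1 - specificity)

Step 1: Find P(+)
P(+) = P(+|D)P(D) + P(+|¬D)P(¬D)
     = 0.9250 × 0.0830 + 0.0304 × 0.9170
     = 0.07677500 + 0.02787680
     = 0.10465180

Step 2: Apply Bayes' theorem for P(D|+)
P(D|+) = P(+|D)P(D) / P(+)
       = 0.07677500 / 0.10465180
       = 0.7336


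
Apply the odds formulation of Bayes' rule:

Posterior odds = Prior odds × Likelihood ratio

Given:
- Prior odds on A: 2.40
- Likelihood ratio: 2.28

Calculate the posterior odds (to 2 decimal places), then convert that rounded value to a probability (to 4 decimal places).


Step 1: Calculate posterior odds
Posterior odds = Prior odds × LR
               = 2.40 × 2.28
               = 5.47

Step 2: Convert to probability
P(A|E) = Posterior odds / (1 + Posterior odds)
       = 5.47 / (1 + 5.47)
       = 5.47 / 6.47
       = 0.8454

The evidence increased P(A) from 0.7059 to 0.8454.


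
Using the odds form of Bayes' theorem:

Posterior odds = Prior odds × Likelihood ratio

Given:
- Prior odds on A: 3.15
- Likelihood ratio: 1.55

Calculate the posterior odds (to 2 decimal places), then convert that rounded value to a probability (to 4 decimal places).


Step 1: Calculate posterior odds
Posterior odds = Prior odds × LR
               = 3.15 × 1.55
               = 4.88

Step 2: Convert to probability
P(A|E) = Posterior odds / (1 + Posterior odds)
       = 4.88 / (1 + 4.88)
       = 4.88 / 5.88
       = 0.8299

The evidence increased P(A) from 0.7590 to 0.8299.


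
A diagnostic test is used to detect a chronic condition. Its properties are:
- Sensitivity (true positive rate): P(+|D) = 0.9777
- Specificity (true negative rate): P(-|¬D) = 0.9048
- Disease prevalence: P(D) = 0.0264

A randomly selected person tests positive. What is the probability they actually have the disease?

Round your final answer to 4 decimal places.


Let D = has disease, + = positive test

Given:
- P(D) = 0.0264 (prevalence)
- P(+|D) = 0.9777 (sensitivity)
- P(-|¬D) = 0.9048 (specificity)
- P(+|¬D) = 0.0952 (false positive rate = 1 - specificity)

Step 1: Find P(+)
P(+) = P(+|D)P(D) + P(+|¬D)P(¬D)
     = 0.9777 × 0.0264 + 0.0952 × 0.9736
     = 0.02581128 + 0.09268672
     = 0.11849800

Step 2: Apply Bayes' theorem for P(D|+)
P(D|+) = P(+|D)P(D) / P(+)
       = 0.02581128 / 0.11849800
       = 0.2178


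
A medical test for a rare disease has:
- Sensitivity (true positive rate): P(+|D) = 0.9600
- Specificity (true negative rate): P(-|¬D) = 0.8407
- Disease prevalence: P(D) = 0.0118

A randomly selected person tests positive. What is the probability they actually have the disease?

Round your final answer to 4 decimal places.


Let D = has disease, + = positive test

Given:
- P(D) = 0.0118 (prevalence)
- P(+|D) = 0.9600 (sensitivity)
- P(-|¬D) = 0.8407 (specificity)
- P(+|¬D) = 0.1593 (false positive rate = 1 - specificity)

Step 1: Find P(+)
P(+) = P(+|D)P(D) + P(+|¬D)P(¬D)
     = 0.9600 × 0.0118 + 0.1593 × 0.9882
     = 0.01132800 + 0.15742026
     = 0.16874826

Step 2: Apply Bayes' theorem for P(D|+)
P(D|+) = P(+|D)P(D) / P(+)
       = 0.01132800 / 0.16874826
       = 0.0671


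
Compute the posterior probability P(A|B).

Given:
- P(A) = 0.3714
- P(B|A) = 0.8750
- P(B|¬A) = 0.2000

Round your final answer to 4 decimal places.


Bayes' theorem: P(A|B) = P(B|A) × P(A) / P(B)

Step 1: Calculate P(B) using law of total probability
P(B) = P(B|A)P(A) + P(B|¬A)P(¬A)
     = 0.8750 × 0.3714 + 0.2000 × 0.6286
     = 0.32497500 + 0.12572000
     = 0.45069500

Step 2: Apply Bayes' theorem
P(A|B) = P(B|A) × P(A) / P(B)
       = 0.32497500 / 0.45069500
       = 0.7211


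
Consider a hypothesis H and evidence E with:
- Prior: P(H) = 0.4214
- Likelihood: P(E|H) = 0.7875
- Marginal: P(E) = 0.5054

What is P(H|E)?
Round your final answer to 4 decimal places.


Using Bayes' theorem:

P(H|E) = P(E|H) × P(H) / P(E)
       = 0.7875 × 0.4214 / 0.5054
       = 0.33185250 / 0.5054
       = 0.6566

The evidence strengthens our belief in H.
Prior: 0.4214 → Posterior: 0.6566


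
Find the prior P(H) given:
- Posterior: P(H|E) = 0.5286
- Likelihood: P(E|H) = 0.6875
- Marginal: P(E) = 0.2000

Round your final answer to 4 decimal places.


From Bayes' theorem: P(H|E) = P(E|H) × P(H) / P(E)

Rearranging for P(H):
P(H) = P(H|E) × P(E) / P(E|H)
     = 0.5286 × 0.2000 / 0.6875
     = 0.10572000 / 0.6875
     = 0.1538


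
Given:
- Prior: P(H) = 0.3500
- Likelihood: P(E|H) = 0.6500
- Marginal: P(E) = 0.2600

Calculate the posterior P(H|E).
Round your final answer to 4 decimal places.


Using Bayes' theorem:

P(H|E) = P(E|H) × P(H) / P(E)
       = 0.6500 × 0.3500 / 0.2600
       = 0.22750000 / 0.2600
       = 0.8750

The evidence strengthens our belief in H.
Prior: 0.3500 → Posterior: 0.8750


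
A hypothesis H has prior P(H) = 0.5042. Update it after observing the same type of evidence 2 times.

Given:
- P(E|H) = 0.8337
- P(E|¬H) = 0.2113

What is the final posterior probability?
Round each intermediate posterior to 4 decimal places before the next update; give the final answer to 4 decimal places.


Sequential Bayesian updating:

Initial prior: P(H) = 0.5042

Update 1:
  P(E) = 0.8337 × 0.5042 + 0.2113 × 0.4958 = 0.42035154 + 0.10476254 = 0.52511408
  P(H|E) = 0.42035154 / 0.52511408 = 0.8005

Update 2:
  P(E) = 0.8337 × 0.8005 + 0.2113 × 0.1995 = 0.66737685 + 0.04215435 = 0.70953120
  P(H|E) = 0.66737685 / 0.70953120 = 0.9406

Final posterior: 0.9406


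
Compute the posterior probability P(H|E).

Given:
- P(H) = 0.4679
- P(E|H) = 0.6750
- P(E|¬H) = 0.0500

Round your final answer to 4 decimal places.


Bayes' theorem: P(H|E) = P(E|H) × P(H) / P(E)

Step 1: Calculate P(E) using law of total probability
P(E) = P(E|H)P(H) + P(E|¬H)P(¬H)
     = 0.6750 × 0.4679 + 0.0500 × 0.5321
     = 0.31583250 + 0.02660500
     = 0.34243750

Step 2: Apply Bayes' theorem
P(H|E) = P(E|H) × P(H) / P(E)
       = 0.31583250 / 0.34243750
       = 0.9223


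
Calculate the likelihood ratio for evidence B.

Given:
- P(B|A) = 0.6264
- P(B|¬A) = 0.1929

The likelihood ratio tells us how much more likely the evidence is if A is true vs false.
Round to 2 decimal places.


Likelihood Ratio (LR) = P(B|A) / P(B|¬A)

LR = 0.6264 / 0.1929
   = 3.25

The evidence is 3.25 times more likely if A is true than if A is false.
Because LR exceeds 1, B is evidence for A.


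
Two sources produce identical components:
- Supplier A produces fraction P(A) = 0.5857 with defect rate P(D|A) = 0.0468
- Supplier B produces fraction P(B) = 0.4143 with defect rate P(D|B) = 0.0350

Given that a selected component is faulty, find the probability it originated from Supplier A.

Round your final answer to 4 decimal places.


Let A = from Supplier A, D = faulty

Given:
- P(A) = 0.5857, P(B) = 0.4143
- P(D|A) = 0.0468, P(D|B) = 0.0350

Step 1: Find P(D)
P(D) = P(D|A)P(A) + P(D|B)P(B)
     = 0.0468 × 0.5857 + 0.0350 × 0.4143
     = 0.02741076 + 0.01450050
     = 0.04191126

Step 2: Apply Bayes' theorem
P(A|D) = P(D|A)P(A) / P(D)
       = 0.02741076 / 0.04191126
       = 0.6540


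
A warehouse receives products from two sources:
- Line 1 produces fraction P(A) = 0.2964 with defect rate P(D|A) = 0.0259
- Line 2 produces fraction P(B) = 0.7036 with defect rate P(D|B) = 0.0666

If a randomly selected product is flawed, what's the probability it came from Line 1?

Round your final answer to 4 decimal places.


Let A = from Line 1, D = flawed

Given:
- P(A) = 0.2964, P(B) = 0.7036
- P(D|A) = 0.0259, P(D|B) = 0.0666

Step 1: Find P(D)
P(D) = P(D|A)P(A) + P(D|B)P(B)
     = 0.0259 × 0.2964 + 0.0666 × 0.7036
     = 0.00767676 + 0.04685976
     = 0.05453652

Step 2: Apply Bayes' theorem
P(A|D) = P(D|A)P(A) / P(D)
       = 0.00767676 / 0.05453652
       = 0.1408


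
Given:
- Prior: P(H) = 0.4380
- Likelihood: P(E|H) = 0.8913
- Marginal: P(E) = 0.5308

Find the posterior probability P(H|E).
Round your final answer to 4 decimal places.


Using Bayes' theorem:

P(H|E) = P(E|H) × P(H) / P(E)
       = 0.8913 × 0.4380 / 0.5308
       = 0.39038940 / 0.5308
       = 0.7355

The evidence strengthens our belief in H.
Prior: 0.4380 → Posterior: 0.7355


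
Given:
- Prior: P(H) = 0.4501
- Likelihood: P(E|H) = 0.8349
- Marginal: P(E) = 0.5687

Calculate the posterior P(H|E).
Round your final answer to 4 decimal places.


Using Bayes' theorem:

P(H|E) = P(E|H) × P(H) / P(E)
       = 0.8349 × 0.4501 / 0.5687
       = 0.37578849 / 0.5687
       = 0.6608

The evidence strengthens our belief in H.
Prior: 0.4501 → Posterior: 0.6608


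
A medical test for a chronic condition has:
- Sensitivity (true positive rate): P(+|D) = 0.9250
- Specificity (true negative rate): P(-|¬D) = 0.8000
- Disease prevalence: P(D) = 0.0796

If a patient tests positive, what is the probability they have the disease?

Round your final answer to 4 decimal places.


Let D = has disease, + = positive test

Given:
- P(D) = 0.0796 (prevalence)
- P(+|D) = 0.9250 (sensitivity)
- P(-|¬D) = 0.8000 (specificity)
- P(+|¬D) = 0.2000 (false positive rate = 1 - specificity)

Step 1: Find P(+)
P(+) = P(+|D)P(D) + P(+|¬D)P(¬D)
     = 0.9250 × 0.0796 + 0.2000 × 0.9204
     = 0.07363000 + 0.18408000
     = 0.25771000

Step 2: Apply Bayes' theorem for P(D|+)
P(D|+) = P(+|D)P(D) / P(+)
       = 0.07363000 / 0.25771000
       = 0.2857


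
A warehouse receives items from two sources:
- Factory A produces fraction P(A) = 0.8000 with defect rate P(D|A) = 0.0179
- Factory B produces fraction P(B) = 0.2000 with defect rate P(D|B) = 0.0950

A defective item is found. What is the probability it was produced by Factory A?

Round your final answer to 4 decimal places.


Let A = from Factory A, D = defective

Given:
- P(A) = 0.8000, P(B) = 0.2000
- P(D|A) = 0.0179, P(D|B) = 0.0950

Step 1: Find P(D)
P(D) = P(D|A)P(A) + P(D|B)P(B)
     = 0.0179 × 0.8000 + 0.0950 × 0.2000
     = 0.01432000 + 0.01900000
     = 0.03332000

Step 2: Apply Bayes' theorem
P(A|D) = P(D|A)P(A) / P(D)
       = 0.01432000 / 0.03332000
       = 0.4298


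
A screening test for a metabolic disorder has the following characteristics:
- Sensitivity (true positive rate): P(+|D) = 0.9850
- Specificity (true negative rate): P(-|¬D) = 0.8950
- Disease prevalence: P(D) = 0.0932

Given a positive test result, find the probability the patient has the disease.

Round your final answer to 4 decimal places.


Let D = has disease, + = positive test

Given:
- P(D) = 0.0932 (prevalence)
- P(+|D) = 0.9850 (sensitivity)
- P(-|¬D) = 0.8950 (specificity)
- P(+|¬D) = 0.1050 (false positive rate = 1 - specificity)

Step 1: Find P(+)
P(+) = P(+|D)P(D) + P(+|¬D)P(¬D)
     = 0.9850 × 0.0932 + 0.1050 × 0.9068
     = 0.09180200 + 0.09521400
     = 0.18701600

Step 2: Apply Bayes' theorem for P(D|+)
P(D|+) = P(+|D)P(D) / P(+)
       = 0.09180200 / 0.18701600
       = 0.4909


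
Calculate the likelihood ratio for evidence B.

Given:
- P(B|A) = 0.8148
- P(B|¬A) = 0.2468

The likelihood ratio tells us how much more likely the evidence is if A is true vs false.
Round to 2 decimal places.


Likelihood Ratio (LR) = P(B|A) / P(B|¬A)

LR = 0.8148 / 0.2468
   = 3.30

The evidence is 3.30 times more likely if A is true than if A is false.
Since LR > 1, the evidence supports A over ¬A.


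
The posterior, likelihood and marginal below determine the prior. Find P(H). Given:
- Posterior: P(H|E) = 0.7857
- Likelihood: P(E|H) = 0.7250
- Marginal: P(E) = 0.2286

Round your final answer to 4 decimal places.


From Bayes' theorem: P(H|E) = P(E|H) × P(H) / P(E)

Rearranging for P(H):
P(H) = P(H|E) × P(E) / P(E|H)
     = 0.7857 × 0.2286 / 0.7250
     = 0.17961102 / 0.7250
     = 0.2477


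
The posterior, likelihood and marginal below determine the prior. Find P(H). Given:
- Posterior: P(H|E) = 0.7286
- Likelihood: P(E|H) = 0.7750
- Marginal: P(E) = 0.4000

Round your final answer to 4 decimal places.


From Bayes' theorem: P(H|E) = P(E|H) × P(H) / P(E)

Rearranging for P(H):
P(H) = P(H|E) × P(E) / P(E|H)
     = 0.7286 × 0.4000 / 0.7750
     = 0.29144000 / 0.7750
     = 0.3761


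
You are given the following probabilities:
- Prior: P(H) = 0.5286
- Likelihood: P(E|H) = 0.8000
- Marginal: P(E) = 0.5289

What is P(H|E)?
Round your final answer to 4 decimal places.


Using Bayes' theorem:

P(H|E) = P(E|H) × P(H) / P(E)
       = 0.8000 × 0.5286 / 0.5289
       = 0.42288000 / 0.5289
       = 0.7995

The evidence strengthens our belief in H.
Prior: 0.5286 → Posterior: 0.7995


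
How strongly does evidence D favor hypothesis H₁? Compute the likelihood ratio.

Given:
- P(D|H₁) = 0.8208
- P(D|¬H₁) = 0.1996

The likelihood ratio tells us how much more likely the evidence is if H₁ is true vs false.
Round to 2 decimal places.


Likelihood Ratio (LR) = P(D|H₁) / P(D|¬H₁)

LR = 0.8208 / 0.1996
   = 4.11

The evidence is 4.11 times more likely if H₁ is true than if H₁ is false.
Since LR > 1, the evidence supports H₁ over ¬H₁.


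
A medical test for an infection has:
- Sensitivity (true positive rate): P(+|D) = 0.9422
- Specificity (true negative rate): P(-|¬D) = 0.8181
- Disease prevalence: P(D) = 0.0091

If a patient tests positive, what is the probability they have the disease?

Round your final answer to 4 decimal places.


Let D = has disease, + = positive test

Given:
- P(D) = 0.0091 (prevalence)
- P(+|D) = 0.9422 (sensitivity)
- P(-|¬D) = 0.8181 (specificity)
- P(+|¬D) = 0.1819 (false positive rate = 1 - specificity)

Step 1: Find P(+)
P(+) = P(+|D)P(D) + P(+|¬D)P(¬D)
     = 0.9422 × 0.0091 + 0.1819 × 0.9909
     = 0.00857402 + 0.18024471
     = 0.18881873

Step 2: Apply Bayes' theorem for P(D|+)
P(D|+) = P(+|D)P(D) / P(+)
       = 0.00857402 / 0.18881873
       = 0.0454


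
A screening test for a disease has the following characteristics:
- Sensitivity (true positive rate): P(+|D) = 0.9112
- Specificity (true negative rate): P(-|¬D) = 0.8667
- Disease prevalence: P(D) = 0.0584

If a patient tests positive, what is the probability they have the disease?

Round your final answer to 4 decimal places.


Let D = has disease, + = positive test

Given:
- P(D) = 0.0584 (prevalence)
- P(+|D) = 0.9112 (sensitivity)
- P(-|¬D) = 0.8667 (specificity)
- P(+|¬D) = 0.1333 (false positive rate = 1 - specificity)

Step 1: Find P(+)
P(+) = P(+|D)P(D) + P(+|¬D)P(¬D)
     = 0.9112 × 0.0584 + 0.1333 × 0.9416
     = 0.05321408 + 0.12551528
     = 0.17872936

Step 2: Apply Bayes' theorem for P(D|+)
P(D|+) = P(+|D)P(D) / P(+)
       = 0.05321408 / 0.17872936
       = 0.2977


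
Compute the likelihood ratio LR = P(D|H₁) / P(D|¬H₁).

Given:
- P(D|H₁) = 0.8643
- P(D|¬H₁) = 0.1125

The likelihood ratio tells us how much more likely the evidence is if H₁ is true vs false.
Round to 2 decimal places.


Likelihood Ratio (LR) = P(D|H₁) / P(D|¬H₁)

LR = 0.8643 / 0.1125
   = 7.68

The evidence is 7.68 times more likely if H₁ is true than if H₁ is false.
Because LR exceeds 1, D is evidence for H₁.


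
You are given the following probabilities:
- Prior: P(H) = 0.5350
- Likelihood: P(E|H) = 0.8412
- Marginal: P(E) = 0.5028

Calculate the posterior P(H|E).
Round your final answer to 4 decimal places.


Using Bayes' theorem:

P(H|E) = P(E|H) × P(H) / P(E)
       = 0.8412 × 0.5350 / 0.5028
       = 0.45004200 / 0.5028
       = 0.8951

The evidence strengthens our belief in H.
Prior: 0.5350 → Posterior: 0.8951


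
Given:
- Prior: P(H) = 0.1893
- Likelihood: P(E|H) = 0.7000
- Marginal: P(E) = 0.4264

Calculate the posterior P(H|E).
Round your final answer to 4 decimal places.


Using Bayes' theorem:

P(H|E) = P(E|H) × P(H) / P(E)
       = 0.7000 × 0.1893 / 0.4264
       = 0.13251000 / 0.4264
       = 0.3108

The evidence strengthens our belief in H.
Prior: 0.1893 → Posterior: 0.3108


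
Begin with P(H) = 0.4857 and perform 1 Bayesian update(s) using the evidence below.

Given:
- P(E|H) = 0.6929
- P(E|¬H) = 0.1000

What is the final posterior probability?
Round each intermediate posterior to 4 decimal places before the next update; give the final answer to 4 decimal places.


Sequential Bayesian updating:

Initial prior: P(H) = 0.4857

Update 1:
  P(E) = 0.6929 × 0.4857 + 0.1000 × 0.5143 = 0.33654153 + 0.05143000 = 0.38797153
  P(H|E) = 0.33654153 / 0.38797153 = 0.8674

Final posterior: 0.8674


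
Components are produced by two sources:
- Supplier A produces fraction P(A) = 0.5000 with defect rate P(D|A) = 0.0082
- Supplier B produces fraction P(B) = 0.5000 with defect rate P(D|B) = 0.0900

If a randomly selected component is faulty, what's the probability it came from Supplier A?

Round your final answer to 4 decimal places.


Let A = from Supplier A, D = faulty

Given:
- P(A) = 0.5000, P(B) = 0.5000
- P(D|A) = 0.0082, P(D|B) = 0.0900

Step 1: Find P(D)
P(D) = P(D|A)P(A) + P(D|B)P(B)
     = 0.0082 × 0.5000 + 0.0900 × 0.5000
     = 0.00410000 + 0.04500000
     = 0.04910000

Step 2: Apply Bayes' theorem
P(A|D) = P(D|A)P(A) / P(D)
       = 0.00410000 / 0.04910000
       = 0.0835


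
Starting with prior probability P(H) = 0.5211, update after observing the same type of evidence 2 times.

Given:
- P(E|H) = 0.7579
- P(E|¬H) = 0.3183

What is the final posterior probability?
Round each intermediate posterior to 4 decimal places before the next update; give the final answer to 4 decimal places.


Sequential Bayesian updating:

Initial prior: P(H) = 0.5211

Update 1:
  P(E) = 0.7579 × 0.5211 + 0.3183 × 0.4789 = 0.39494169 + 0.15243387 = 0.54737556
  P(H|E) = 0.39494169 / 0.54737556 = 0.7215

Update 2:
  P(E) = 0.7579 × 0.7215 + 0.3183 × 0.2785 = 0.54682485 + 0.08864655 = 0.63547140
  P(H|E) = 0.54682485 / 0.63547140 = 0.8605

Final posterior: 0.8605


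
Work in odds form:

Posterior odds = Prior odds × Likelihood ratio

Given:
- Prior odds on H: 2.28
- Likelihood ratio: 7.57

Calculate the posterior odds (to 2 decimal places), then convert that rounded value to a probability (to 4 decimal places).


Step 1: Calculate posterior odds
Posterior odds = Prior odds × LR
               = 2.28 × 7.57
               = 17.26

Step 2: Convert to probability
P(H|E) = Posterior odds / (1 + Posterior odds)
       = 17.26 / (1 + 17.26)
       = 17.26 / 18.26
       = 0.9452

The evidence increased P(H) from 0.6951 to 0.9452.


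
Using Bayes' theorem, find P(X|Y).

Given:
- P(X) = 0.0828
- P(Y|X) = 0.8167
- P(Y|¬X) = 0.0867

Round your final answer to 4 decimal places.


Bayes' theorem: P(X|Y) = P(Y|X) × P(X) / P(Y)

Step 1: Calculate P(Y) using law of total probability
P(Y) = P(Y|X)P(X) + P(Y|¬X)P(¬X)
     = 0.8167 × 0.0828 + 0.0867 × 0.9172
     = 0.06762276 + 0.07952124
     = 0.14714400

Step 2: Apply Bayes' theorem
P(X|Y) = P(Y|X) × P(X) / P(Y)
       = 0.06762276 / 0.14714400
       = 0.4596


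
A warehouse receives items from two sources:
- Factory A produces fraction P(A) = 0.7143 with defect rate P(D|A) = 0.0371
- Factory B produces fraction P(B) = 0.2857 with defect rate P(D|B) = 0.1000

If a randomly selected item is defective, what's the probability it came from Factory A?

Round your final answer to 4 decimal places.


Let A = from Factory A, D = defective

Given:
- P(A) = 0.7143, P(B) = 0.2857
- P(D|A) = 0.0371, P(D|B) = 0.1000

Step 1: Find P(D)
P(D) = P(D|A)P(A) + P(D|B)P(B)
     = 0.0371 × 0.7143 + 0.1000 × 0.2857
     = 0.02650053 + 0.02857000
     = 0.05507053

Step 2: Apply Bayes' theorem
P(A|D) = P(D|A)P(A) / P(D)
       = 0.02650053 / 0.05507053
       = 0.4812


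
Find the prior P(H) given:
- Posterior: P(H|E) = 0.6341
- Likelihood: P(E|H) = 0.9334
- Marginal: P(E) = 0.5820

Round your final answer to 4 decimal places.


From Bayes' theorem: P(H|E) = P(E|H) × P(H) / P(E)

Rearranging for P(H):
P(H) = P(H|E) × P(E) / P(E|H)
     = 0.6341 × 0.5820 / 0.9334
     = 0.36904620 / 0.9334
     = 0.3954


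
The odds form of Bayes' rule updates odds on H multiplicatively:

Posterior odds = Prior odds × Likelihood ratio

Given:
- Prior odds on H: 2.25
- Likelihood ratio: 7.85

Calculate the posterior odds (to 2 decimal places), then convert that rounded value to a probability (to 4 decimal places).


Step 1: Calculate posterior odds
Posterior odds = Prior odds × LR
               = 2.25 × 7.85
               = 17.66

Step 2: Convert to probability
P(H|E) = Posterior odds / (1 + Posterior odds)
       = 17.66 / (1 + 17.66)
       = 17.66 / 18.66
       = 0.9464

The evidence increased P(H) from 0.6923 to 0.9464.


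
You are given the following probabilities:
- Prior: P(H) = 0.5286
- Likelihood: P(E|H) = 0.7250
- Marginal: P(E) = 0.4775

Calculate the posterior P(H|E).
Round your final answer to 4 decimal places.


Using Bayes' theorem:

P(H|E) = P(E|H) × P(H) / P(E)
       = 0.7250 × 0.5286 / 0.4775
       = 0.38323500 / 0.4775
       = 0.8026

The evidence strengthens our belief in H.
Prior: 0.5286 → Posterior: 0.8026


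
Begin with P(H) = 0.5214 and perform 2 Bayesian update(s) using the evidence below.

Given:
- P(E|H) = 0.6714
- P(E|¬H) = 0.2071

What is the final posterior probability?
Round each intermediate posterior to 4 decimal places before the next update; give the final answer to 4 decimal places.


Sequential Bayesian updating:

Initial prior: P(H) = 0.5214

Update 1:
  P(E) = 0.6714 × 0.5214 + 0.2071 × 0.4786 = 0.35006796 + 0.09911806 = 0.44918602
  P(H|E) = 0.35006796 / 0.44918602 = 0.7793

Update 2:
  P(E) = 0.6714 × 0.7793 + 0.2071 × 0.2207 = 0.52322202 + 0.04570697 = 0.56892899
  P(H|E) = 0.52322202 / 0.56892899 = 0.9197

Final posterior: 0.9197


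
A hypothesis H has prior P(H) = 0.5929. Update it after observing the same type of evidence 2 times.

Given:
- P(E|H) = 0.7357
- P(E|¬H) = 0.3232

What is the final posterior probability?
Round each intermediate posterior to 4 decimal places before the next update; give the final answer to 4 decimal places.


Sequential Bayesian updating:

Initial prior: P(H) = 0.5929

Update 1:
  P(E) = 0.7357 × 0.5929 + 0.3232 × 0.4071 = 0.43619653 + 0.13157472 = 0.56777125
  P(H|E) = 0.43619653 / 0.56777125 = 0.7683

Update 2:
  P(E) = 0.7357 × 0.7683 + 0.3232 × 0.2317 = 0.56523831 + 0.07488544 = 0.64012375
  P(H|E) = 0.56523831 / 0.64012375 = 0.8830

Final posterior: 0.8830


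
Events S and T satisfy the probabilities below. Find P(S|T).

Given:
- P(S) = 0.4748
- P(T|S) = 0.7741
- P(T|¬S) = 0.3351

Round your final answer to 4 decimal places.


Bayes' theorem: P(S|T) = P(T|S) × P(S) / P(T)

Step 1: Calculate P(T) using law of total probability
P(T) = P(T|S)P(S) + P(T|¬S)P(¬S)
     = 0.7741 × 0.4748 + 0.3351 × 0.5252
     = 0.36754268 + 0.17599452
     = 0.54353720

Step 2: Apply Bayes' theorem
P(S|T) = P(T|S) × P(S) / P(T)
       = 0.36754268 / 0.54353720
       = 0.6762


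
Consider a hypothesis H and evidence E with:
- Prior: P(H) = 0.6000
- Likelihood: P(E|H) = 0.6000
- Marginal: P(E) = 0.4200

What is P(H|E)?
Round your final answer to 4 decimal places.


Using Bayes' theorem:

P(H|E) = P(E|H) × P(H) / P(E)
       = 0.6000 × 0.6000 / 0.4200
       = 0.36000000 / 0.4200
       = 0.8571

The evidence strengthens our belief in H.
Prior: 0.6000 → Posterior: 0.8571


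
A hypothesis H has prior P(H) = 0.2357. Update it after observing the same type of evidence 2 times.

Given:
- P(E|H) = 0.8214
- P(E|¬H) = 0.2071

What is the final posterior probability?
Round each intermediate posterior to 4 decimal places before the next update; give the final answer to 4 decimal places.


Sequential Bayesian updating:

Initial prior: P(H) = 0.2357

Update 1:
  P(E) = 0.8214 × 0.2357 + 0.2071 × 0.7643 = 0.19360398 + 0.15828653 = 0.35189051
  P(H|E) = 0.19360398 / 0.35189051 = 0.5502

Update 2:
  P(E) = 0.8214 × 0.5502 + 0.2071 × 0.4498 = 0.45193428 + 0.09315358 = 0.54508786
  P(H|E) = 0.45193428 / 0.54508786 = 0.8291

Final posterior: 0.8291


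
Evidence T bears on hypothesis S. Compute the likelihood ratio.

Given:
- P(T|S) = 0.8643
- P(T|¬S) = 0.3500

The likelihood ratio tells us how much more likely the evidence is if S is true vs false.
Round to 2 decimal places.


Likelihood Ratio (LR) = P(T|S) / P(T|¬S)

LR = 0.8643 / 0.3500
   = 2.47

The evidence is 2.47 times more likely if S is true than if S is false.
Since LR > 1, the evidence supports S over ¬S.


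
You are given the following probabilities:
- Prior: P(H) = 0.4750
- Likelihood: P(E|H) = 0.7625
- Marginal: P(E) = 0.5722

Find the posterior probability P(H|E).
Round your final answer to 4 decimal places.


Using Bayes' theorem:

P(H|E) = P(E|H) × P(H) / P(E)
       = 0.7625 × 0.4750 / 0.5722
       = 0.36218750 / 0.5722
       = 0.6330

The evidence strengthens our belief in H.
Prior: 0.4750 → Posterior: 0.6330


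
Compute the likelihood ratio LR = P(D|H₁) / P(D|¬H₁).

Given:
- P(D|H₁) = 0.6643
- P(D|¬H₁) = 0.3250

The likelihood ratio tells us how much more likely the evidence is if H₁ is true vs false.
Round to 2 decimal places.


Likelihood Ratio (LR) = P(D|H₁) / P(D|¬H₁)

LR = 0.6643 / 0.3250
   = 2.04

The evidence is 2.04 times more likely if H₁ is true than if H₁ is false.
Since LR > 1, the evidence supports H₁ over ¬H₁.


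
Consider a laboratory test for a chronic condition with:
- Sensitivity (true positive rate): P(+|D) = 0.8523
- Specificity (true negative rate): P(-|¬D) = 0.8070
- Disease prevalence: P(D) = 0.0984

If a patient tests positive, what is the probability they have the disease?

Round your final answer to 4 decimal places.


Let D = has disease, + = positive test

Given:
- P(D) = 0.0984 (prevalence)
- P(+|D) = 0.8523 (sensitivity)
- P(-|¬D) = 0.8070 (specificity)
- P(+|¬D) = 0.1930 (false positive rate = 1 - specificity)

Step 1: Find P(+)
P(+) = P(+|D)P(D) + P(+|¬D)P(¬D)
     = 0.8523 × 0.0984 + 0.1930 × 0.9016
     = 0.08386632 + 0.17400880
     = 0.25787512

Step 2: Apply Bayes' theorem for P(D|+)
P(D|+) = P(+|D)P(D) / P(+)
       = 0.08386632 / 0.25787512
       = 0.3252


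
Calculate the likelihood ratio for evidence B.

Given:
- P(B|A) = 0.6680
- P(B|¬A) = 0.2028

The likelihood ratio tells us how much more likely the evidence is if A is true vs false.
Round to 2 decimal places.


Likelihood Ratio (LR) = P(B|A) / P(B|¬A)

LR = 0.6680 / 0.2028
   = 3.29

The evidence is 3.29 times more likely if A is true than if A is false.
Since LR > 1, the evidence supports A over ¬A.
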